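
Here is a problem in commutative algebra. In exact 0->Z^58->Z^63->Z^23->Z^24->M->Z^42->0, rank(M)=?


Alt sum=0:
(-1)^0*58 + (-1)^1*63 + (-1)^2*23 + (-1)^3*24 + (-1)^4*? + (-1)^5*42=0
rank(M)=48


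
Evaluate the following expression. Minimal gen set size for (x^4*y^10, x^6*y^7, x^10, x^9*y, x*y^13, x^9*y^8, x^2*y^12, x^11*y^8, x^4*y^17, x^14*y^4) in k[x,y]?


Remove redundant (divisible by others).
x^14*y^4 redundant.
x^9*y^8 redundant.
x^4*y^17 redundant.
x^11*y^8 redundant.
Min: x^10, x^9*y, x^6*y^7, x^4*y^10, x^2*y^12, x*y^13
Count=6


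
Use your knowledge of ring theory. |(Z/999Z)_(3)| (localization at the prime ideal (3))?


3-primary part: 999=3^3*37
Size=3^3=27


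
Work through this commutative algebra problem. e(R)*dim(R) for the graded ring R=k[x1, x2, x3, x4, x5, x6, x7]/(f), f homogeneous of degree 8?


e(R)=deg(f)=8, dim(R)=7-1=6
e*dim=8*6=48


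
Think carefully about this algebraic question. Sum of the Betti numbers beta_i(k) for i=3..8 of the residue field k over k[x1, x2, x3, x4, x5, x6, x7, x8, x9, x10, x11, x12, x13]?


Koszul resolution: beta_i(k)=C(n,i), n=13
C(13,3)=286, C(13,4)=715, C(13,5)=1287, C(13,6)=1716, C(13,7)=1716, C(13,8)=1287
Sum=7007


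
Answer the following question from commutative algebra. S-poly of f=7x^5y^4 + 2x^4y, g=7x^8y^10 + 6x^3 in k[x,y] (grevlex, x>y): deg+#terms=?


LT(f)=7x^5y^4, LT(g)=7x^8y^10
lcm(LM)=x^8y^10
S(f,g) (scaled by 49 to clear denominators) = 7x^3y^6*f - 7*g = 14x^7y^7 - 42x^3
2 terms, deg 14.
14+2=16


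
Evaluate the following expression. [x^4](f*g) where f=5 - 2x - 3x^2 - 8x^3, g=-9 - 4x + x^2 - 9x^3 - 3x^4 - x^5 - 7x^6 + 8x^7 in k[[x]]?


[x^4] = sum a_i*b_j, i+j=4
  5*-3=-15
  -2*-9=18
  -3*1=-3
  -8*-4=32
Sum=32


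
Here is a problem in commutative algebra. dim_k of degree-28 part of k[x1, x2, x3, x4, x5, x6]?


C(d+n-1,n-1)=C(33,5)=237336


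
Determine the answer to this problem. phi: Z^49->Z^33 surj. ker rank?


rank(ker) = 49-33 = 16


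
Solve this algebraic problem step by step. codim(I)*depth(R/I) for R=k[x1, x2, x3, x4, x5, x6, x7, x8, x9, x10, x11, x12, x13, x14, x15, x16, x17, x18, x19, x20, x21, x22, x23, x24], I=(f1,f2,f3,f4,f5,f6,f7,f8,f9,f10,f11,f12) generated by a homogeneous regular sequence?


codim=12, depth=dim(R/I)=24-12=12
Product=12*12=144


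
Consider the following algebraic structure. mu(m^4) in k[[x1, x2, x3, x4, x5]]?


C(n+d-1,d)=C(8,4)=70


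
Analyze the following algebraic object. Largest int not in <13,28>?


gcd(13,28)=1 => F=ab-a-b=13*28-13-28=364-41=323


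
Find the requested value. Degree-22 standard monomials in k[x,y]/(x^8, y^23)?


k[x,y], I = (x^8, y^23), d = 22
Need i < 8 and d-i < 23.
Range: 0 <= i <= 7.
H(22) = 8


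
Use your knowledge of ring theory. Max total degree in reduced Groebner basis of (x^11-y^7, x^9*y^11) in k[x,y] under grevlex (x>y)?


LT(f1)=x^11, LT(f2)=x^9y^11, lcm=x^11y^11
S(f1,f2) = y^11*f1 - x^2*f2 = -y^18
Reduced GB = {f1, f2, y^18}; degrees 11, 20, 18
Max = 20


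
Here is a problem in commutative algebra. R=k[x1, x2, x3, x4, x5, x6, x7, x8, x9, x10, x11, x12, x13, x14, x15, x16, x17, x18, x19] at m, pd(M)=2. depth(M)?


pd+depth=depth(R)=19
depth=19-2=17


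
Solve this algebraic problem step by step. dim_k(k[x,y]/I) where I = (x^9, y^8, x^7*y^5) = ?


k[x,y]/I, I = (x^9, y^8, x^7*y^5)
Rect: 9x8=72. Corner: (9-7)x(8-5)=6.
dim = 72-6 = 66


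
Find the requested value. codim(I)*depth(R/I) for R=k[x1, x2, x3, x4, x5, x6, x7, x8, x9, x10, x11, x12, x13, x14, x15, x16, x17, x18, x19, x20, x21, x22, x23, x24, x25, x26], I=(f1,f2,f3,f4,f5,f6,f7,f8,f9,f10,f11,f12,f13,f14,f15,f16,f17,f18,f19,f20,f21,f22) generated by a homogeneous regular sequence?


codim=22, depth=dim(R/I)=26-22=4
Product=22*4=88


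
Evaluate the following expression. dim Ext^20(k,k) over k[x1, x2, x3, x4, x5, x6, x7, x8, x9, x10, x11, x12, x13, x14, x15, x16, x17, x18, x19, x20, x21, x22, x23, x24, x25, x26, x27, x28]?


C(n,i)=C(28,20)=3108105


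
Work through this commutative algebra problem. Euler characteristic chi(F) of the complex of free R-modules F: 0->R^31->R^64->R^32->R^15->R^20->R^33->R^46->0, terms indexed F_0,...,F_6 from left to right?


chi = sum (-1)^i * rank:
(-1)^0*31=31
(-1)^1*64=-64
(-1)^2*32=32
(-1)^3*15=-15
(-1)^4*20=20
(-1)^5*33=-33
(-1)^6*46=46
chi=17


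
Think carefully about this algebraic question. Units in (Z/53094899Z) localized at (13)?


Local ring = Z/4826809Z.
phi(4826809) = 13^5*(13-1) = 4455516


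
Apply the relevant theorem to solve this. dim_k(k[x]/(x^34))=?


Basis: 1,x,...,x^33
dim=34


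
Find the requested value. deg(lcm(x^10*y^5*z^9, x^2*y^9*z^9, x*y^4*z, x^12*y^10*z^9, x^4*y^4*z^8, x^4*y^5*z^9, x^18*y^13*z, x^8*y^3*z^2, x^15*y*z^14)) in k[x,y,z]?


lcm = componentwise max:
x: max(10,2,1,12,4,4,18,8,15)=18
y: max(5,9,4,10,4,5,13,3,1)=13
z: max(9,9,1,9,8,9,1,2,14)=14
Total=18+13+14=45


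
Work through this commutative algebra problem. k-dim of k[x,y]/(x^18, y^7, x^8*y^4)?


k[x,y]/I, I = (x^18, y^7, x^8*y^4)
Rect: 18x7=126. Corner: (18-8)x(7-4)=30.
dim = 126-30 = 96


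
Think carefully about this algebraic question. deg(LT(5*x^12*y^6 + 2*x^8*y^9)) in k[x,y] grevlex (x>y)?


LT: 5*x^12*y^6
deg_x=12, deg_y=6
Total=12+6=18


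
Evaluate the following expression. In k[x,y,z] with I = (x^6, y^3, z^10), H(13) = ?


Need i<6, j<3, k<10 with i+j+k=13.
For each i, j ranges over max(0,13-i-9)..min(2,13-i):
  i=0: j in [4,2] -> 0
  i=1: j in [3,2] -> 0
  i=2: j in [2,2] -> 1
  i=3: j in [1,2] -> 2
  i=4: j in [0,2] -> 3
  i=5: j in [0,2] -> 3
H(13) = 0+0+1+2+3+3 = 9


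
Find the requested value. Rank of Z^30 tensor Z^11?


rank(M(x)N) = rank(M)*rank(N)
30*11 = 330


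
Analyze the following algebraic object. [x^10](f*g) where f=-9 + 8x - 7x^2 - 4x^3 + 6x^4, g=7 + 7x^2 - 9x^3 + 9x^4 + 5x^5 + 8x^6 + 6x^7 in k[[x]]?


[x^10] = sum a_i*b_j, i+j=10
  -4*6=-24
  6*8=48
Sum=24


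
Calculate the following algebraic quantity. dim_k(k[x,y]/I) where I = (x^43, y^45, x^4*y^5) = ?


k[x,y]/I, I = (x^43, y^45, x^4*y^5)
Rect: 43x45=1935. Corner: (43-4)x(45-5)=1560.
dim = 1935-1560 = 375


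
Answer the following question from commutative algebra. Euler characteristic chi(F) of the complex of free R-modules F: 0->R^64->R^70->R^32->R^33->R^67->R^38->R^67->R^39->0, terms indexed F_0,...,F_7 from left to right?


chi = sum (-1)^i * rank:
(-1)^0*64=64
(-1)^1*70=-70
(-1)^2*32=32
(-1)^3*33=-33
(-1)^4*67=67
(-1)^5*38=-38
(-1)^6*67=67
(-1)^7*39=-39
chi=50


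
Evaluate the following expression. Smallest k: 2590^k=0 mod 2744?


2590^k mod 2744:
k=1: 2590
k=2: 1764
k=3: 0
First zero at k = 3


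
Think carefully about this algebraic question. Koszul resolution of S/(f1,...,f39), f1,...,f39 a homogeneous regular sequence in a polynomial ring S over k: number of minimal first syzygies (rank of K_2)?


Regular sequence => Koszul complex is the minimal free resolution.
Syz_1 minimally generated by Koszul relations f_i*e_j - f_j*e_i (i<j): mu(Syz_1) = beta_2 = C(m,2) = m(m-1)/2
m=39
39*38/2 = 741


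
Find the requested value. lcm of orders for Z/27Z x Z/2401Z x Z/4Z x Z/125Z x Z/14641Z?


Exponent = lcm of the cyclic orders; pairwise coprime => product.
3^3*7^4*2^2*5^3*11^4=27*2401*4*125*14641=474566053500


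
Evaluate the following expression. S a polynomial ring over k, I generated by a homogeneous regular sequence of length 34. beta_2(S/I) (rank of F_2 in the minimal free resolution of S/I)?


Regular sequence => Koszul complex is the minimal free resolution.
Syz_1 minimally generated by Koszul relations f_i*e_j - f_j*e_i (i<j): mu(Syz_1) = beta_2 = C(m,2) = m(m-1)/2
m=34
34*33/2 = 561


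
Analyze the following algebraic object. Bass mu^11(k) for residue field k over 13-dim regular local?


C(n,i)=C(13,11)=78


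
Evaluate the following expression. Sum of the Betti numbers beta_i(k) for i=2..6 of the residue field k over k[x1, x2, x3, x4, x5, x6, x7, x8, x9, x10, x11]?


Koszul resolution: beta_i(k)=C(n,i), n=11
C(11,2)=55, C(11,3)=165, C(11,4)=330, C(11,5)=462, C(11,6)=462
Sum=1474


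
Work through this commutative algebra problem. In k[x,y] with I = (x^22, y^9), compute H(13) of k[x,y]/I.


k[x,y], I = (x^22, y^9), d = 13
Need i < 22 and d-i < 9.
Range: 5 <= i <= 13.
H(13) = 9


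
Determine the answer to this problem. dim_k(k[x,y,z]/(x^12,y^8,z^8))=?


Basis: x^iy^jz^k, i<12,j<8,k<8
12*8*8=768


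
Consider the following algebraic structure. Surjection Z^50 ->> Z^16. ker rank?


rank(ker) = 50-16 = 34


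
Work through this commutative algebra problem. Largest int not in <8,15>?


gcd(8,15)=1 => F=ab-a-b=8*15-8-15=120-23=97


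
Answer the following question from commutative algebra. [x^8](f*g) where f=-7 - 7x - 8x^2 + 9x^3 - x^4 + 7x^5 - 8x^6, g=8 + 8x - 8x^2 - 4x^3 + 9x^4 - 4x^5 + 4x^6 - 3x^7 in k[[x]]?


[x^8] = sum a_i*b_j, i+j=8
  -7*-3=21
  -8*4=-32
  9*-4=-36
  -1*9=-9
  7*-4=-28
  -8*-8=64
Sum=-20


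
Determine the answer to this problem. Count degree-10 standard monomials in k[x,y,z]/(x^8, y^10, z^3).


Need i<8, j<10, k<3 with i+j+k=10.
For each i, j ranges over max(0,10-i-2)..min(9,10-i):
  i=0: j in [8,9] -> 2
  i=1: j in [7,9] -> 3
  i=2: j in [6,8] -> 3
  i=3: j in [5,7] -> 3
  i=4: j in [4,6] -> 3
  i=5: j in [3,5] -> 3
  i=6: j in [2,4] -> 3
  i=7: j in [1,3] -> 3
H(10) = 2+3+3+3+3+3+3+3 = 23


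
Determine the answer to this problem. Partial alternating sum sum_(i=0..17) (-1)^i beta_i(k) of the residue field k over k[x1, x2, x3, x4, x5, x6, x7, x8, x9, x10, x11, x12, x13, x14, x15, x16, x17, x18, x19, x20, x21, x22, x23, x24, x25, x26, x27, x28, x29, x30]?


Koszul resolution: beta_i(k)=C(n,i), n=30
sum_(i=0..p) (-1)^i C(n,i) = (-1)^p C(n-1,p)
(-1)^17*C(29,17) = (-1)^17*51895935 = -51895935


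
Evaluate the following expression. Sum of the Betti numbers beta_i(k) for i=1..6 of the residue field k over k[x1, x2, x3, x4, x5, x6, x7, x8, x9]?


Koszul resolution: beta_i(k)=C(n,i), n=9
C(9,1)=9, C(9,2)=36, C(9,3)=84, C(9,4)=126, C(9,5)=126, C(9,6)=84
Sum=465


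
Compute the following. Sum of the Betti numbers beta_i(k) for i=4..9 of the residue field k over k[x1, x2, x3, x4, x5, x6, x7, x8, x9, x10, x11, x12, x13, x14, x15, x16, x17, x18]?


Koszul resolution: beta_i(k)=C(n,i), n=18
C(18,4)=3060, C(18,5)=8568, C(18,6)=18564, C(18,7)=31824, C(18,8)=43758, C(18,9)=48620
Sum=154394


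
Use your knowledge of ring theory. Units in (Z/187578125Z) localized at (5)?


Local ring = Z/78125Z.
phi(78125) = 5^6*(5-1) = 62500


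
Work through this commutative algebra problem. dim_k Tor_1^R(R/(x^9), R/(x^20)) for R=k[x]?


Tor_1(R/I,R/J)=(I cap J)/IJ=(x^20)/(x^29)
dim=29-20=min(9,20)=9


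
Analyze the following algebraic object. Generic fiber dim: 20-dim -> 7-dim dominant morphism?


dim(fiber)=dim(X)-dim(Y)=20-7=13


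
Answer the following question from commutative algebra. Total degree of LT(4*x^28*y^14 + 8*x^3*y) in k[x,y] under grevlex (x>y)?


LT: 4*x^28*y^14
deg_x=28, deg_y=14
Total=28+14=42


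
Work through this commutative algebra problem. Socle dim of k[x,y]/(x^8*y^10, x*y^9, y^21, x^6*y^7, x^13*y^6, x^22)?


Socle = ann(m) = span of standard monomials u with x*u, y*u in I (staircase corners).
Redundant generators: x^8*y^10
Minimal generators: x^22, x^13*y^6, x^6*y^7, x*y^9, y^21
Corners: y^20, x^5y^8, x^12y^6, x^21y^5
Socle dim=4


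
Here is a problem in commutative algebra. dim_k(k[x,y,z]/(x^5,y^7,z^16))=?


Basis: x^iy^jz^k, i<5,j<7,k<16
5*7*16=560


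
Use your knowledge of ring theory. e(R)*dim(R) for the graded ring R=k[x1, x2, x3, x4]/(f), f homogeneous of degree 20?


e(R)=deg(f)=20, dim(R)=4-1=3
e*dim=20*3=60


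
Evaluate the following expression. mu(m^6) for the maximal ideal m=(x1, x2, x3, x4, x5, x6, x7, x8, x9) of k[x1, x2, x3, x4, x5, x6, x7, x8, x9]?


Graded Nakayama: mu(m^d) = dim_k (m^d/m^(d+1)) = #degree-6 monomials in 9 vars
C(n+d-1,d)=C(14,6)=3003


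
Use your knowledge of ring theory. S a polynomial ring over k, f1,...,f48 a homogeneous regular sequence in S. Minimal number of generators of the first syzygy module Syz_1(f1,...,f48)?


Regular sequence => Koszul complex is the minimal free resolution.
Syz_1 minimally generated by Koszul relations f_i*e_j - f_j*e_i (i<j): mu(Syz_1) = beta_2 = C(m,2) = m(m-1)/2
m=48
48*47/2 = 1128


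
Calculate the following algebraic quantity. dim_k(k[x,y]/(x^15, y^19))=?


Basis: x^i*y^j, i<15, j<19
15*19=285


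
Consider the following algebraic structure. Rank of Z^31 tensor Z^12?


rank(M(x)N) = rank(M)*rank(N)
31*12 = 372


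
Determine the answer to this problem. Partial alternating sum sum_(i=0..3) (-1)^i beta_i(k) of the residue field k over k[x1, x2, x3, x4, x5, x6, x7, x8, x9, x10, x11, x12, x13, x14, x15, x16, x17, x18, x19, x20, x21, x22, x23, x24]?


Koszul resolution: beta_i(k)=C(n,i), n=24
sum_(i=0..p) (-1)^i C(n,i) = (-1)^p C(n-1,p)
(-1)^3*C(23,3) = (-1)^3*1771 = -1771


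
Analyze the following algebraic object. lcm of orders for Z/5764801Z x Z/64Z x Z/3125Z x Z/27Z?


Exponent = lcm of the cyclic orders; pairwise coprime => product.
7^8*2^6*5^5*3^3=5764801*64*3125*27=31129925400000


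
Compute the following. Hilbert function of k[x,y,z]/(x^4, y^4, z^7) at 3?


Need i<4, j<4, k<7 with i+j+k=3.
For each i, j ranges over max(0,3-i-6)..min(3,3-i):
  i=0: j in [0,3] -> 4
  i=1: j in [0,2] -> 3
  i=2: j in [0,1] -> 2
  i=3: j in [0,0] -> 1
H(3) = 4+3+2+1 = 10


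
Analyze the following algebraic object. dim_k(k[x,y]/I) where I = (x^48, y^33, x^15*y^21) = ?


k[x,y]/I, I = (x^48, y^33, x^15*y^21)
Rect: 48x33=1584. Corner: (48-15)x(33-21)=396.
dim = 1584-396 = 1188


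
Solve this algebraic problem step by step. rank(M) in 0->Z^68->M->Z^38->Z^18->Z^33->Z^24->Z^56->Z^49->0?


Alt sum=0:
(-1)^0*68 + (-1)^1*? + (-1)^2*38 + (-1)^3*18 + (-1)^4*33 + (-1)^5*24 + (-1)^6*56 + (-1)^7*49=0
rank(M)=104


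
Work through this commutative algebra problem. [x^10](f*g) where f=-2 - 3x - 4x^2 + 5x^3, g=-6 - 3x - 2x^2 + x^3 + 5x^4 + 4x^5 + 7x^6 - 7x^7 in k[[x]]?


[x^10] = sum a_i*b_j, i+j=10
  5*-7=-35
Sum=-35


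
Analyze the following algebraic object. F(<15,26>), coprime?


gcd(15,26)=1 => F=ab-a-b=15*26-15-26=390-41=349


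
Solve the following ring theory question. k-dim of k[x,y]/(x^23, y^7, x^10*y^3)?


k[x,y]/I, I = (x^23, y^7, x^10*y^3)
Rect: 23x7=161. Corner: (23-10)x(7-3)=52.
dim = 161-52 = 109


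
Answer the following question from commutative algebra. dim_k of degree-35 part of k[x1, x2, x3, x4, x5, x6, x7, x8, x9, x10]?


C(d+n-1,n-1)=C(44,9)=708930508


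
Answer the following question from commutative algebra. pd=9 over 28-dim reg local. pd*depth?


pd+depth=28
depth=28-9=19
pd*depth=9*19=171


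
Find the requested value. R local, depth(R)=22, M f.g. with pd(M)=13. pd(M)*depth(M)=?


pd+depth=22
depth=22-13=9
pd*depth=13*9=117


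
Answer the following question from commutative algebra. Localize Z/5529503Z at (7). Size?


7-primary part: 5529503=7^6*47
Size=7^6=117649


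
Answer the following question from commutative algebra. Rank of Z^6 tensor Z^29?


rank(M(x)N) = rank(M)*rank(N)
6*29 = 174


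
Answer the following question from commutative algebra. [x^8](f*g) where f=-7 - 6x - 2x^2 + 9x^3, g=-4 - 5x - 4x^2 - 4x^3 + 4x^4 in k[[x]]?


[x^8] = sum a_i*b_j, i+j=8
Sum=0


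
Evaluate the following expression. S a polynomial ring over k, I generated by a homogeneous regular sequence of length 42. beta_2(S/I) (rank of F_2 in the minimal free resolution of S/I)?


Regular sequence => Koszul complex is the minimal free resolution.
Syz_1 minimally generated by Koszul relations f_i*e_j - f_j*e_i (i<j): mu(Syz_1) = beta_2 = C(m,2) = m(m-1)/2
m=42
42*41/2 = 861


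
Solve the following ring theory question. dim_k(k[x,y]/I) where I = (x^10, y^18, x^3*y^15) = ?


k[x,y]/I, I = (x^10, y^18, x^3*y^15)
Rect: 10x18=180. Corner: (10-3)x(18-15)=21.
dim = 180-21 = 159


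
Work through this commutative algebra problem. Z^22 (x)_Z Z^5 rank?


rank(M(x)N) = rank(M)*rank(N)
22*5 = 110


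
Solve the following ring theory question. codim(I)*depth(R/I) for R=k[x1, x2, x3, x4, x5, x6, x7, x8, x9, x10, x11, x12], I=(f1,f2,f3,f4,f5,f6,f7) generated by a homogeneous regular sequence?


codim=7, depth=dim(R/I)=12-7=5
Product=7*5=35


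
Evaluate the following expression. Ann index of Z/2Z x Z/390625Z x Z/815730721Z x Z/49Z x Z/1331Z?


Exponent = lcm of the cyclic orders; pairwise coprime => product.
2^1*5^8*13^8*7^2*11^3=2*390625*815730721*49*1331=41563392103827343750


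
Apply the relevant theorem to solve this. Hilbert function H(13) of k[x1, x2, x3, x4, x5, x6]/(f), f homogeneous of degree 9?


C(18,5)-C(9,5)=8568-126=8442


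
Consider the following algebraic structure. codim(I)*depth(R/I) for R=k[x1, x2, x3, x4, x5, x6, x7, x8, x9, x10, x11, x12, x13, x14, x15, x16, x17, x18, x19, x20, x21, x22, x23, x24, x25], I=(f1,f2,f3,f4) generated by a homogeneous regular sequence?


codim=4, depth=dim(R/I)=25-4=21
Product=4*21=84


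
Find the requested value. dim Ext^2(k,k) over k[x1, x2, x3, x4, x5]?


C(n,i)=C(5,2)=10


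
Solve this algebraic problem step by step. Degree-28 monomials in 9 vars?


C(d+n-1,n-1)=C(36,8)=30260340


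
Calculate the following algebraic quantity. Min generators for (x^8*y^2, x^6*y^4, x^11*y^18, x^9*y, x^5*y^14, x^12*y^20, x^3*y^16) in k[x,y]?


Remove redundant (divisible by others).
x^11*y^18 redundant.
x^12*y^20 redundant.
Min: x^9*y, x^8*y^2, x^6*y^4, x^5*y^14, x^3*y^16
Count=5


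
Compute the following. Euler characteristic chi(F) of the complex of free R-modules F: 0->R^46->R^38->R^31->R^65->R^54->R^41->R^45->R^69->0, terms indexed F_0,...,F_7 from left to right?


chi = sum (-1)^i * rank:
(-1)^0*46=46
(-1)^1*38=-38
(-1)^2*31=31
(-1)^3*65=-65
(-1)^4*54=54
(-1)^5*41=-41
(-1)^6*45=45
(-1)^7*69=-69
chi=-37


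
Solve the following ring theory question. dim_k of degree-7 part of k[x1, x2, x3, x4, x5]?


C(d+n-1,n-1)=C(11,4)=330


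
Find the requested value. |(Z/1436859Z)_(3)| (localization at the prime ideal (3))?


3-primary part: 1436859=3^9*73
Size=3^9=19683


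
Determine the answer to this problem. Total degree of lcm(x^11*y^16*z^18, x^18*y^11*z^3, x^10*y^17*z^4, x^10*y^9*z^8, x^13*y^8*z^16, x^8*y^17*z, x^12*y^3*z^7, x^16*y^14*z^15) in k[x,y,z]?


lcm = componentwise max:
x: max(11,18,10,10,13,8,12,16)=18
y: max(16,11,17,9,8,17,3,14)=17
z: max(18,3,4,8,16,1,7,15)=18
Total=18+17+18=53


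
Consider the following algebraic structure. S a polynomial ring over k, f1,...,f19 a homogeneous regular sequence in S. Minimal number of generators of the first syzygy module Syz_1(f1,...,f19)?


Regular sequence => Koszul complex is the minimal free resolution.
Syz_1 minimally generated by Koszul relations f_i*e_j - f_j*e_i (i<j): mu(Syz_1) = beta_2 = C(m,2) = m(m-1)/2
m=19
19*18/2 = 171


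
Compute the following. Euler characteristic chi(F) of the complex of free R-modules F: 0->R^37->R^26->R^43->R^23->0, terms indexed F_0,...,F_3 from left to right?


chi = sum (-1)^i * rank:
(-1)^0*37=37
(-1)^1*26=-26
(-1)^2*43=43
(-1)^3*23=-23
chi=31


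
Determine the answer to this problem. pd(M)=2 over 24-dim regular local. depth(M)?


pd+depth=depth(R)=24
depth=24-2=22


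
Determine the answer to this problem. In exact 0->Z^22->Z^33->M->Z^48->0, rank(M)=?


Alt sum=0:
(-1)^0*22 + (-1)^1*33 + (-1)^2*? + (-1)^3*48=0
rank(M)=59


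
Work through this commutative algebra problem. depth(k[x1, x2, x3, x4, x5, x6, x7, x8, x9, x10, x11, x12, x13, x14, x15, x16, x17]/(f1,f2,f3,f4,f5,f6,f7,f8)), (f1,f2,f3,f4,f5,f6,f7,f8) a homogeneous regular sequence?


depth(R)=17
depth(R/I)=17-8=9


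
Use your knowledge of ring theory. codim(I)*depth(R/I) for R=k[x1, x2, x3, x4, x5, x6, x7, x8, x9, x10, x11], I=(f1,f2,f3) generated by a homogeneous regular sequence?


codim=3, depth=dim(R/I)=11-3=8
Product=3*8=24


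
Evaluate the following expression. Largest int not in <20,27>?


gcd(20,27)=1 => F=ab-a-b=20*27-20-27=540-47=493


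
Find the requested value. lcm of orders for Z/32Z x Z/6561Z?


Exponent = lcm of the cyclic orders; pairwise coprime => product.
2^5*3^8=32*6561=209952


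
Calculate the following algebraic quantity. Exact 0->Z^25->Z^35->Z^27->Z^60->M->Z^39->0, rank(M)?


Alt sum=0:
(-1)^0*25 + (-1)^1*35 + (-1)^2*27 + (-1)^3*60 + (-1)^4*? + (-1)^5*39=0
rank(M)=82


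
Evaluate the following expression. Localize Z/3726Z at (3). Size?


3-primary part: 3726=3^4*46
Size=3^4=81


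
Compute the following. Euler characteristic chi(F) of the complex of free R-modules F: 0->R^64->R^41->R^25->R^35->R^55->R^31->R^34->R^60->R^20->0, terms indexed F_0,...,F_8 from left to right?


chi = sum (-1)^i * rank:
(-1)^0*64=64
(-1)^1*41=-41
(-1)^2*25=25
(-1)^3*35=-35
(-1)^4*55=55
(-1)^5*31=-31
(-1)^6*34=34
(-1)^7*60=-60
(-1)^8*20=20
chi=31


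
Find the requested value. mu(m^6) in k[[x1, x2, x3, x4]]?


C(n+d-1,d)=C(9,6)=84


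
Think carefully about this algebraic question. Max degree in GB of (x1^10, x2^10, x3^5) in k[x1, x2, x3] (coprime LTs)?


Pure powers, coprime LTs => already GB.
Degrees: 10, 10, 5
Max=10


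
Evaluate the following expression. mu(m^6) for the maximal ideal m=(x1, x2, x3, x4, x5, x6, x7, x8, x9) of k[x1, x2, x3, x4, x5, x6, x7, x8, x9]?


Graded Nakayama: mu(m^d) = dim_k (m^d/m^(d+1)) = #degree-6 monomials in 9 vars
C(n+d-1,d)=C(14,6)=3003


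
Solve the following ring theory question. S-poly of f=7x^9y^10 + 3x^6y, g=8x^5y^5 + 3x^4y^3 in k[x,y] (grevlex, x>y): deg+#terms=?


LT(f)=7x^9y^10, LT(g)=8x^5y^5
lcm(LM)=x^9y^10
S(f,g) (scaled by 56 to clear denominators) = 8*f - 7x^4y^5*g = -21x^8y^8 + 24x^6y
2 terms, deg 16.
16+2=18


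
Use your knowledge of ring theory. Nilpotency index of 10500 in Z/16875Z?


10500^k mod 16875:
k=1: 10500
k=2: 5625
k=3: 0
First zero at k = 3


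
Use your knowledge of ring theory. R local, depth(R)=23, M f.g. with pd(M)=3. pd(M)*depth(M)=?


pd+depth=23
depth=23-3=20
pd*depth=3*20=60


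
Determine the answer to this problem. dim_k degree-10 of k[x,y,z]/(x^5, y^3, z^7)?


Need i<5, j<3, k<7 with i+j+k=10.
For each i, j ranges over max(0,10-i-6)..min(2,10-i):
  i=0: j in [4,2] -> 0
  i=1: j in [3,2] -> 0
  i=2: j in [2,2] -> 1
  i=3: j in [1,2] -> 2
  i=4: j in [0,2] -> 3
H(10) = 0+0+1+2+3 = 6


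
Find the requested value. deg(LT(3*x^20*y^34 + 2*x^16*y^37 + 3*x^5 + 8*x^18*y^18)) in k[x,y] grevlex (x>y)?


LT: 3*x^20*y^34
deg_x=20, deg_y=34
Total=20+34=54


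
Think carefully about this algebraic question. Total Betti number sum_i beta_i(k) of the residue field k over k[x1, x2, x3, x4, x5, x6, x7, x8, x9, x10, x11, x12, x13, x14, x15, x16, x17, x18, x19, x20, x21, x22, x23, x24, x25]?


Koszul resolution: beta_i(k)=C(n,i), n=25
sum_i C(25,i) = 2^25 = 33554432


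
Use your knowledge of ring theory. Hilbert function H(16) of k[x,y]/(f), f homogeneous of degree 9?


H(t)=d for t>=d-1.
d=9, t=16
H(16)=9


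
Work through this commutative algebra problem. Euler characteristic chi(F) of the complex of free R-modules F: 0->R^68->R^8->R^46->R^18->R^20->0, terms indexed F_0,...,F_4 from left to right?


chi = sum (-1)^i * rank:
(-1)^0*68=68
(-1)^1*8=-8
(-1)^2*46=46
(-1)^3*18=-18
(-1)^4*20=20
chi=108


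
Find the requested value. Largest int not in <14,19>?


gcd(14,19)=1 => F=ab-a-b=14*19-14-19=266-33=233


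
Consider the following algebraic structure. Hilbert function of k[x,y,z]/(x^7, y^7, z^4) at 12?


Need i<7, j<7, k<4 with i+j+k=12.
For each i, j ranges over max(0,12-i-3)..min(6,12-i):
  i=0: j in [9,6] -> 0
  i=1: j in [8,6] -> 0
  i=2: j in [7,6] -> 0
  i=3: j in [6,6] -> 1
  i=4: j in [5,6] -> 2
  i=5: j in [4,6] -> 3
  i=6: j in [3,6] -> 4
H(12) = 0+0+0+1+2+3+4 = 10


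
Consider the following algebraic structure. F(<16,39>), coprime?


gcd(16,39)=1 => F=ab-a-b=16*39-16-39=624-55=569


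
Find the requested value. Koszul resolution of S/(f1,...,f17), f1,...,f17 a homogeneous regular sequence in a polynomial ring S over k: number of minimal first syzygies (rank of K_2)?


Regular sequence => Koszul complex is the minimal free resolution.
Syz_1 minimally generated by Koszul relations f_i*e_j - f_j*e_i (i<j): mu(Syz_1) = beta_2 = C(m,2) = m(m-1)/2
m=17
17*16/2 = 136


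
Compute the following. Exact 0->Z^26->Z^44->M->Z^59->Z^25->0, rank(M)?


Alt sum=0:
(-1)^0*26 + (-1)^1*44 + (-1)^2*? + (-1)^3*59 + (-1)^4*25=0
rank(M)=52


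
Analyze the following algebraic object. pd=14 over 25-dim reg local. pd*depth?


pd+depth=25
depth=25-14=11
pd*depth=14*11=154


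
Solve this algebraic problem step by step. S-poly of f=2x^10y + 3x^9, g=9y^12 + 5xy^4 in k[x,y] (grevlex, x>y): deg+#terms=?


LT(f)=2x^10y, LT(g)=9y^12
lcm(LM)=x^10y^12
S(f,g) (scaled by 18 to clear denominators) = 9y^11*f - 2x^10*g = 27x^9y^11 - 10x^11y^4
2 terms, deg 20.
20+2=22


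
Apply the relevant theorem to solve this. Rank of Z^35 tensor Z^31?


rank(M(x)N) = rank(M)*rank(N)
35*31 = 1085


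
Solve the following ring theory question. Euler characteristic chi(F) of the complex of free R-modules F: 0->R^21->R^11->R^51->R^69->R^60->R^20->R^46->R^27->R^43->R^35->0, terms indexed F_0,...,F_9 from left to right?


chi = sum (-1)^i * rank:
(-1)^0*21=21
(-1)^1*11=-11
(-1)^2*51=51
(-1)^3*69=-69
(-1)^4*60=60
(-1)^5*20=-20
(-1)^6*46=46
(-1)^7*27=-27
(-1)^8*43=43
(-1)^9*35=-35
chi=59


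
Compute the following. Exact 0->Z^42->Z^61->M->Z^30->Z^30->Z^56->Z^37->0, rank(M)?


Alt sum=0:
(-1)^0*42 + (-1)^1*61 + (-1)^2*? + (-1)^3*30 + (-1)^4*30 + (-1)^5*56 + (-1)^6*37=0
rank(M)=38


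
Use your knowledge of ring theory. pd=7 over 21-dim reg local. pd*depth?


pd+depth=21
depth=21-7=14
pd*depth=7*14=98


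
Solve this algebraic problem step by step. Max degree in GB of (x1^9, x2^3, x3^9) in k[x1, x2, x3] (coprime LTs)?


Pure powers, coprime LTs => already GB.
Degrees: 9, 3, 9
Max=9


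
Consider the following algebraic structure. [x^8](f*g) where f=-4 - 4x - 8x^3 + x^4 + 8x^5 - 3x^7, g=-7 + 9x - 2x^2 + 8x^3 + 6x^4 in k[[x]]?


[x^8] = sum a_i*b_j, i+j=8
  1*6=6
  8*8=64
  -3*9=-27
Sum=43


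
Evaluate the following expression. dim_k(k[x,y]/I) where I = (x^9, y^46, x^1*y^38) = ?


k[x,y]/I, I = (x^9, y^46, x^1*y^38)
Rect: 9x46=414. Corner: (9-1)x(46-38)=64.
dim = 414-64 = 350


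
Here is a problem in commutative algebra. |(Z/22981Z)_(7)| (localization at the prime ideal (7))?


7-primary part: 22981=7^3*67
Size=7^3=343


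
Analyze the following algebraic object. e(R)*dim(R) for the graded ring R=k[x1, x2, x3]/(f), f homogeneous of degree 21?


e(R)=deg(f)=21, dim(R)=3-1=2
e*dim=21*2=42


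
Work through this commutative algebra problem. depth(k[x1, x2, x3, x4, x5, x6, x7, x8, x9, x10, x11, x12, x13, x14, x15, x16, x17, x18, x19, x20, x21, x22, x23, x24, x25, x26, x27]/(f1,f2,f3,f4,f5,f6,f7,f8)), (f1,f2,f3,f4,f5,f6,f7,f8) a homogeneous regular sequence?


depth(R)=27
depth(R/I)=27-8=19


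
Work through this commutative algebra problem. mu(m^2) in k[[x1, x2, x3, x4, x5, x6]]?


C(n+d-1,d)=C(7,2)=21


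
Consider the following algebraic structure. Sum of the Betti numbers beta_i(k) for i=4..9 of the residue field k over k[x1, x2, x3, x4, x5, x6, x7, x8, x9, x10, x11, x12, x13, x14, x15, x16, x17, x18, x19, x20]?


Koszul resolution: beta_i(k)=C(n,i), n=20
C(20,4)=4845, C(20,5)=15504, C(20,6)=38760, C(20,7)=77520, C(20,8)=125970, C(20,9)=167960
Sum=430559


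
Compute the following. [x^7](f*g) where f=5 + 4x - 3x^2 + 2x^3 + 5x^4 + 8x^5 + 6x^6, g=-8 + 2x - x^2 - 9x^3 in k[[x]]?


[x^7] = sum a_i*b_j, i+j=7
  5*-9=-45
  8*-1=-8
  6*2=12
Sum=-41


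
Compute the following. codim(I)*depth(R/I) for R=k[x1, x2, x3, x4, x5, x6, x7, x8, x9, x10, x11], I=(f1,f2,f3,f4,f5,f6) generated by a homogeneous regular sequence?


codim=6, depth=dim(R/I)=11-6=5
Product=6*5=30


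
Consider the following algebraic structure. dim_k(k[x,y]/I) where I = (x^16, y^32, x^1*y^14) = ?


k[x,y]/I, I = (x^16, y^32, x^1*y^14)
Rect: 16x32=512. Corner: (16-1)x(32-14)=270.
dim = 512-270 = 242


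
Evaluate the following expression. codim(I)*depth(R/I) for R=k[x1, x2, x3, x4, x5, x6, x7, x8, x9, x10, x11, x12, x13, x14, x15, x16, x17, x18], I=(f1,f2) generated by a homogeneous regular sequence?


codim=2, depth=dim(R/I)=18-2=16
Product=2*16=32


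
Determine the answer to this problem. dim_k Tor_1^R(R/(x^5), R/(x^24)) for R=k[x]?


Tor_1(R/I,R/J)=(I cap J)/IJ=(x^24)/(x^29)
dim=29-24=min(5,24)=5


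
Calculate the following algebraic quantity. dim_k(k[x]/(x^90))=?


Basis: 1,x,...,x^89
dim=90


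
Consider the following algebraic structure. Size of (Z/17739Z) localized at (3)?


3-primary part: 17739=3^5*73
Size=3^5=243


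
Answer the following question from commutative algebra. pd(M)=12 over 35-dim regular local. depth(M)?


pd+depth=depth(R)=35
depth=35-12=23


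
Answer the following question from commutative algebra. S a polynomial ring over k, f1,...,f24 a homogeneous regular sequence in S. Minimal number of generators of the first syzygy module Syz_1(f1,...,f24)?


Regular sequence => Koszul complex is the minimal free resolution.
Syz_1 minimally generated by Koszul relations f_i*e_j - f_j*e_i (i<j): mu(Syz_1) = beta_2 = C(m,2) = m(m-1)/2
m=24
24*23/2 = 276


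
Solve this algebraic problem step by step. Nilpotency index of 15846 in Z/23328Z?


15846^k mod 23328:
k=1: 15846
k=2: 16452
k=3: 7992
k=4: 16848
k=5: 7776
k=6: 0
First zero at k = 6


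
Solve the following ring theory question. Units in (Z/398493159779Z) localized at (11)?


Local ring = Z/2357947691Z.
phi(2357947691) = 11^8*(11-1) = 2143588810


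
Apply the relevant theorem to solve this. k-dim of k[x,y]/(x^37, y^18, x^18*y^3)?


k[x,y]/I, I = (x^37, y^18, x^18*y^3)
Rect: 37x18=666. Corner: (37-18)x(18-3)=285.
dim = 666-285 = 381


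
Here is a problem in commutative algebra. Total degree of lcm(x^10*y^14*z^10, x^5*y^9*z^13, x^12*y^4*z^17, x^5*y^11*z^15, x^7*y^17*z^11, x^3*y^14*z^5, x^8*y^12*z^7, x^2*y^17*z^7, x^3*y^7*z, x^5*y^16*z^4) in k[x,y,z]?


lcm = componentwise max:
x: max(10,5,12,5,7,3,8,2,3,5)=12
y: max(14,9,4,11,17,14,12,17,7,16)=17
z: max(10,13,17,15,11,5,7,7,1,4)=17
Total=12+17+17=46


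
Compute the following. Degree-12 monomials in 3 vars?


C(d+n-1,n-1)=C(14,2)=91


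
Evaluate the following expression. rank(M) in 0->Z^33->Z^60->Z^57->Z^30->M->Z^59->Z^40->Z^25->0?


Alt sum=0:
(-1)^0*33 + (-1)^1*60 + (-1)^2*57 + (-1)^3*30 + (-1)^4*? + (-1)^5*59 + (-1)^6*40 + (-1)^7*25=0
rank(M)=44


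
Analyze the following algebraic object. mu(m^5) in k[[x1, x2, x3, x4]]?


C(n+d-1,d)=C(8,5)=56


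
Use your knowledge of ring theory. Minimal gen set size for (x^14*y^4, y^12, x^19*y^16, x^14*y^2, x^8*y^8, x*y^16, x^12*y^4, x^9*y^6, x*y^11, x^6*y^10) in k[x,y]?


Remove redundant (divisible by others).
x^19*y^16 redundant.
x^14*y^4 redundant.
x*y^16 redundant.
Min: x^14*y^2, x^12*y^4, x^9*y^6, x^8*y^8, x^6*y^10, x*y^11, y^12
Count=7


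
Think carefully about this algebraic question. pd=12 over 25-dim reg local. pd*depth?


pd+depth=25
depth=25-12=13
pd*depth=12*13=156


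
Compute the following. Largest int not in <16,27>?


gcd(16,27)=1 => F=ab-a-b=16*27-16-27=432-43=389


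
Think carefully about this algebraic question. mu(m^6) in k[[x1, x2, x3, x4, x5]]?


C(n+d-1,d)=C(10,6)=210


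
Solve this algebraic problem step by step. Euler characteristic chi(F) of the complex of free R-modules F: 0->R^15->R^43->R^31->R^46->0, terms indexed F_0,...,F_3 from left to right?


chi = sum (-1)^i * rank:
(-1)^0*15=15
(-1)^1*43=-43
(-1)^2*31=31
(-1)^3*46=-46
chi=-43


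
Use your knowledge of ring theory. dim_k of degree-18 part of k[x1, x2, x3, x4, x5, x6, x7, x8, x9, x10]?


C(d+n-1,n-1)=C(27,9)=4686825


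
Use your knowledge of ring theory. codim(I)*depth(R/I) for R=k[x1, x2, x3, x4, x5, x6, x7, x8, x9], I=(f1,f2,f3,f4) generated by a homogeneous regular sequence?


codim=4, depth=dim(R/I)=9-4=5
Product=4*5=20


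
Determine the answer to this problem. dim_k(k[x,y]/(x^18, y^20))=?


Basis: x^i*y^j, i<18, j<20
18*20=360


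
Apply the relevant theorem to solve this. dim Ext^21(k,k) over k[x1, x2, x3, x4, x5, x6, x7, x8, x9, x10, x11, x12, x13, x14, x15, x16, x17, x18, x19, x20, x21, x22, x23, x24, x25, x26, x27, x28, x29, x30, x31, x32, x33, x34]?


C(n,i)=C(34,21)=927983760


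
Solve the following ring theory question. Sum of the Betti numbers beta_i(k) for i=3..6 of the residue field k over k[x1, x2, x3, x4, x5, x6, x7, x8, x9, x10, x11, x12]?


Koszul resolution: beta_i(k)=C(n,i), n=12
C(12,3)=220, C(12,4)=495, C(12,5)=792, C(12,6)=924
Sum=2431


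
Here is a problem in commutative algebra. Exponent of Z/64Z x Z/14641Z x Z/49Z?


Exponent = lcm of the cyclic orders; pairwise coprime => product.
2^6*11^4*7^2=64*14641*49=45914176


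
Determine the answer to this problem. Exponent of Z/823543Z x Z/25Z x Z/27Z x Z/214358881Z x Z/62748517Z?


Exponent = lcm of the cyclic orders; pairwise coprime => product.
7^7*5^2*3^3*11^8*13^7=823543*25*27*214358881*62748517=7477131185135030976982425


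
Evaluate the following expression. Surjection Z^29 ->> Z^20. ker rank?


rank(ker) = 29-20 = 9


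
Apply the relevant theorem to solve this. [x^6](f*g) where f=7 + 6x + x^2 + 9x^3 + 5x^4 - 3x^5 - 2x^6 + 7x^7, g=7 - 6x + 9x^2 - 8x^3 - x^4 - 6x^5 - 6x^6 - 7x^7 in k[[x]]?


[x^6] = sum a_i*b_j, i+j=6
  7*-6=-42
  6*-6=-36
  1*-1=-1
  9*-8=-72
  5*9=45
  -3*-6=18
  -2*7=-14
Sum=-102


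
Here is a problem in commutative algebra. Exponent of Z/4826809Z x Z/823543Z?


Exponent = lcm of the cyclic orders; pairwise coprime => product.
13^6*7^7=4826809*823543=3975084764287


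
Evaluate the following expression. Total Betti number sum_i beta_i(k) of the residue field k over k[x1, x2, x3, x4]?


Koszul resolution: beta_i(k)=C(n,i), n=4
sum_i C(4,i) = 2^4 = 16


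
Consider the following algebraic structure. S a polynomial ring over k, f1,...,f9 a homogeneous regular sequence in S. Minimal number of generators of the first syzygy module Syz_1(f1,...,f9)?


Regular sequence => Koszul complex is the minimal free resolution.
Syz_1 minimally generated by Koszul relations f_i*e_j - f_j*e_i (i<j): mu(Syz_1) = beta_2 = C(m,2) = m(m-1)/2
m=9
9*8/2 = 36


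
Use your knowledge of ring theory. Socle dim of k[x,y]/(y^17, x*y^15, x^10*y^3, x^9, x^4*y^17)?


Socle = ann(m) = span of standard monomials u with x*u, y*u in I (staircase corners).
Redundant generators: x^10*y^3, x^4*y^17
Minimal generators: x^9, x*y^15, y^17
Corners: y^16, x^8y^14
Socle dim=2


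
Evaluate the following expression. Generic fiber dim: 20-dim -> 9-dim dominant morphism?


dim(fiber)=dim(X)-dim(Y)=20-9=11


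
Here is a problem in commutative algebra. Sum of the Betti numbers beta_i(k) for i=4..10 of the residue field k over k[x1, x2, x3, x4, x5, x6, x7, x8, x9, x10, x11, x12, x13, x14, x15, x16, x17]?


Koszul resolution: beta_i(k)=C(n,i), n=17
C(17,4)=2380, C(17,5)=6188, C(17,6)=12376, C(17,7)=19448, C(17,8)=24310, C(17,9)=24310, C(17,10)=19448
Sum=108460


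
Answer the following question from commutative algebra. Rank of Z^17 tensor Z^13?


rank(M(x)N) = rank(M)*rank(N)
17*13 = 221


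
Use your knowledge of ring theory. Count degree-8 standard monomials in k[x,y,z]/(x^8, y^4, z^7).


Need i<8, j<4, k<7 with i+j+k=8.
For each i, j ranges over max(0,8-i-6)..min(3,8-i):
  i=0: j in [2,3] -> 2
  i=1: j in [1,3] -> 3
  i=2: j in [0,3] -> 4
  i=3: j in [0,3] -> 4
  i=4: j in [0,3] -> 4
  i=5: j in [0,3] -> 4
  i=6: j in [0,2] -> 3
  i=7: j in [0,1] -> 2
H(8) = 2+3+4+4+4+4+3+2 = 26


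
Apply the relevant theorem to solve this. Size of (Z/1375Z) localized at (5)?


5-primary part: 1375=5^3*11
Size=5^3=125


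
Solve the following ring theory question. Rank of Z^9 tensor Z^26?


rank(M(x)N) = rank(M)*rank(N)
9*26 = 234


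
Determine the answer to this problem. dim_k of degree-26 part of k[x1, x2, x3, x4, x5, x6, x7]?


C(d+n-1,n-1)=C(32,6)=906192


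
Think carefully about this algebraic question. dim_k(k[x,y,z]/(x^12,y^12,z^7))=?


Basis: x^iy^jz^k, i<12,j<12,k<7
12*12*7=1008


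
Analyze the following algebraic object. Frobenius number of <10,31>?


gcd(10,31)=1 => F=ab-a-b=10*31-10-31=310-41=269


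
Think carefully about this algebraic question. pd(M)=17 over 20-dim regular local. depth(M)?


pd+depth=depth(R)=20
depth=20-17=3


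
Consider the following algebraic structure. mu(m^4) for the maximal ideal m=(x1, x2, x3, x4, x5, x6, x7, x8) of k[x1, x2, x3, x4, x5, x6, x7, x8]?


Graded Nakayama: mu(m^d) = dim_k (m^d/m^(d+1)) = #degree-4 monomials in 8 vars
C(n+d-1,d)=C(11,4)=330


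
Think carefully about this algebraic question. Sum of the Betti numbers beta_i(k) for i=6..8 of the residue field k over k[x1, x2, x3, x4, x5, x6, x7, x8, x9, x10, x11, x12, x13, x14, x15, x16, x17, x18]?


Koszul resolution: beta_i(k)=C(n,i), n=18
C(18,6)=18564, C(18,7)=31824, C(18,8)=43758
Sum=94146


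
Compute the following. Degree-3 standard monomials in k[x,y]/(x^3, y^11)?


k[x,y], I = (x^3, y^11), d = 3
Need i < 3 and d-i < 11.
Range: 0 <= i <= 2.
H(3) = 3


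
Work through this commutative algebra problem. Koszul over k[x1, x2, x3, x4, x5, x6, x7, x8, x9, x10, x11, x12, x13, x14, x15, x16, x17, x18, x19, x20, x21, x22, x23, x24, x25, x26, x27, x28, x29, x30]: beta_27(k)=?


C(n,i)=C(30,27)=4060


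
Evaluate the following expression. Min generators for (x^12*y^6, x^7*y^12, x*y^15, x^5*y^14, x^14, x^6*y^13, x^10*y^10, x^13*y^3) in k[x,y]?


Remove redundant (divisible by others).
Min: x^14, x^13*y^3, x^12*y^6, x^10*y^10, x^7*y^12, x^6*y^13, x^5*y^14, x*y^15
Count=8


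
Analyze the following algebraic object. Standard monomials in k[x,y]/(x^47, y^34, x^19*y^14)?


k[x,y]/I, I = (x^47, y^34, x^19*y^14)
Rect: 47x34=1598. Corner: (47-19)x(34-14)=560.
dim = 1598-560 = 1038


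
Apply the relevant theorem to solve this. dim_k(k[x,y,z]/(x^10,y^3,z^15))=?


Basis: x^iy^jz^k, i<10,j<3,k<15
10*3*15=450


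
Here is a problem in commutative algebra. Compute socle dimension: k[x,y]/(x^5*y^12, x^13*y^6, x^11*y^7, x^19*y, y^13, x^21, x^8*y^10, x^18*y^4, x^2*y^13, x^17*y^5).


Socle = ann(m) = span of standard monomials u with x*u, y*u in I (staircase corners).
Redundant generators: x^2*y^13
Minimal generators: x^21, x^19*y, x^18*y^4, x^17*y^5, x^13*y^6, x^11*y^7, x^8*y^10, x^5*y^12, y^13
Corners: x^4y^12, x^7y^11, x^10y^9, x^12y^6, x^16y^5, x^17y^4, x^18y^3, x^20
Socle dim=8


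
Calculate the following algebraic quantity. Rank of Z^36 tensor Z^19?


rank(M(x)N) = rank(M)*rank(N)
36*19 = 684


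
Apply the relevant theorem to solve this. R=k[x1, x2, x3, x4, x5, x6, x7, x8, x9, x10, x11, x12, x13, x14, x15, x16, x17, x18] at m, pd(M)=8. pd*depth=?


pd+depth=18
depth=18-8=10
pd*depth=8*10=80


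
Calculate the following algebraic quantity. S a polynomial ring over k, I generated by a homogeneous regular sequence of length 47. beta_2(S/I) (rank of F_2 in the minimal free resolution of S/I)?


Regular sequence => Koszul complex is the minimal free resolution.
Syz_1 minimally generated by Koszul relations f_i*e_j - f_j*e_i (i<j): mu(Syz_1) = beta_2 = C(m,2) = m(m-1)/2
m=47
47*46/2 = 1081


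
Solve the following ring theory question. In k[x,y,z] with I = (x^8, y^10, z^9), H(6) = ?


Need i<8, j<10, k<9 with i+j+k=6.
For each i, j ranges over max(0,6-i-8)..min(9,6-i):
  i=0: j in [0,6] -> 7
  i=1: j in [0,5] -> 6
  i=2: j in [0,4] -> 5
  i=3: j in [0,3] -> 4
  i=4: j in [0,2] -> 3
  i=5: j in [0,1] -> 2
  i=6: j in [0,0] -> 1
H(6) = 7+6+5+4+3+2+1 = 28
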